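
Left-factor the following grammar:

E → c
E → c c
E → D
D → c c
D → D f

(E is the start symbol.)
E → c E'
E' → ε
E' → c
E → D
D → c c
D → D f

Left-factoring transforms A → αβ₁ | αβ₂ into A → αA' and A' → β₁ | β₂
(α is the longest common prefix among the alternatives). Repeat until
no nonterminal has two alternatives with a common prefix.

Round 1: E has alternatives sharing prefix 'c'. Introduce E': E → c E'
  Add: E' → ε
  Add: E' → c

No remaining common prefixes — done.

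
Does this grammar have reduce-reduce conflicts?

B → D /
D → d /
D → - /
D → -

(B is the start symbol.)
No reduce-reduce conflicts

A reduce-reduce conflict occurs when an LR(0) state has two complete items [A → α .] and [B → β .] — both call for a reduction, and with no lookahead the parser cannot choose between them.

Augment with B' → B and build the canonical LR(0) collection (I0 = CLOSURE({[B' → . B]}), then GOTO on every symbol after a dot until no new states appear). It has 8 states:
  I0: { [B → . D /], [B' → . B], [D → . - /], [D → . -], [D → . d /] }  — shift
  I1: { [D → - . /], [D → - .] }  — shift, reduce
  I2: { [B' → B .] }  — accept
  I3: { [B → D . /] }  — shift
  I4: { [D → d . /] }  — shift
  I5: { [D → d / .] }  — reduce
  I6: { [B → D / .] }  — reduce
  I7: { [D → - / .] }  — reduce

No state contains more than one complete item.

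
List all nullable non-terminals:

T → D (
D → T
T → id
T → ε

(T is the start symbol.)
ε-productions: T → ε
So T is immediately nullable.
D → T: every symbol on the right is nullable, so D is nullable too.
Every non-terminal is now nullable.
Nullable = { 'D', 'T' }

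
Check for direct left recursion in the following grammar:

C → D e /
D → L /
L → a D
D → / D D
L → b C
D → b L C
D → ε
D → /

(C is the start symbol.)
No direct left recursion

C → D e /: starts with D
D → L /: starts with L
L → a D: starts with a
D → / D D: starts with '/'
L → b C: starts with b
D → b L C: starts with b
D → ε: starts with ε
D → /: starts with '/'

No direct left recursion found.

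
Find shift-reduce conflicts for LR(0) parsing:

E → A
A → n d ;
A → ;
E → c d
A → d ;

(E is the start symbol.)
No shift-reduce conflicts

Augment with E' → E and build the canonical LR(0) collection (I0 = CLOSURE({[E' → . E]}), then GOTO on every symbol after a dot until no new states appear). It has 11 states:
  I0: { [A → . ;], [A → . d ;], [A → . n d ;], [E → . A], [E → . c d], [E' → . E] }  — shift
  I1: { [A → ; .] }  — reduce
  I2: { [E → A .] }  — reduce
  I3: { [E' → E .] }  — accept
  I4: { [E → c . d] }  — shift
  I5: { [A → d . ;] }  — shift
  I6: { [A → n . d ;] }  — shift
  I7: { [A → n d . ;] }  — shift
  I8: { [A → n d ; .] }  — reduce
  I9: { [A → d ; .] }  — reduce
  I10: { [E → c d .] }  — reduce

No state contains both a complete item and a shift item.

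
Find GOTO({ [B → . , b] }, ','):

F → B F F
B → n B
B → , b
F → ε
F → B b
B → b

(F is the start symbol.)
{ [B → , . b] }

GOTO(I, ',') = CLOSURE({ [A → αX.β] : [A → α.Xβ] ∈ I, X = ',' })

Items with dot before ',', with the dot advanced:
  [B → . , b] → [B → , . b]
Closure adds nothing (no advanced item has the dot before a non-terminal).

GOTO = { [B → , . b] }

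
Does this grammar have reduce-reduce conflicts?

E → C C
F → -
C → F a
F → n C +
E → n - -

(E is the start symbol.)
Augment with E' → E and build the canonical LR(0) collection (I0 = CLOSURE({[E' → . E]}), then GOTO on every symbol after a dot until no new states appear). It has 13 states:
  I0: { [C → . F a], [E → . C C], [E → . n - -], [E' → . E], [F → . -], [F → . n C +] }  — shift
  I1: { [F → - .] }  — reduce
  I2: { [C → . F a], [E → C . C], [F → . -], [F → . n C +] }  — shift
  I3: { [E' → E .] }  — accept
  I4: { [C → F . a] }  — shift
  I5: { [C → . F a], [E → n . - -], [F → . -], [F → . n C +], [F → n . C +] }  — shift
  I6: { [E → n - . -], [F → - .] }  — shift, reduce
  I7: { [F → n C . +] }  — shift
  I8: { [C → . F a], [F → . -], [F → . n C +], [F → n . C +] }  — shift
  I9: { [F → n C + .] }  — reduce
  I10: { [E → n - - .] }  — reduce
  I11: { [C → F a .] }  — reduce
  I12: { [E → C C .] }  — reduce

No state contains more than one complete item.

Answer: No reduce-reduce conflicts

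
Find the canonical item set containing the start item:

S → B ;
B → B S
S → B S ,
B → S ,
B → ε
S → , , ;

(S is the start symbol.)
First, augment the grammar with S' → S
I₀ = CLOSURE({ [S' → . S] }):
  [S' → . S] has the dot before S: add [S → . B ;], [S → . B S ,], [S → . , , ;]
  [S → . B ;] has the dot before B: add [B → . B S], [B → . S ,], [B → .]
No further items can be added.

I₀ = { [B → . B S], [B → . S ,], [B → .], [S → . , , ;], [S → . B ;], [S → . B S ,], [S' → . S] }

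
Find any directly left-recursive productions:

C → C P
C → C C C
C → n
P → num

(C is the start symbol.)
C → C P: LEFT RECURSIVE (starts with C)
C → C C C: LEFT RECURSIVE (starts with C)
C → n: starts with n
P → num: starts with num

The grammar has direct left recursion on: C.

Answer: Yes, C is left-recursive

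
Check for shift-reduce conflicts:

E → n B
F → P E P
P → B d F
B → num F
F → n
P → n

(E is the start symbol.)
A shift-reduce conflict occurs when an LR(0) state has both:
  - a complete (reduce) item [A → α .] (dot at the end), and
  - a shift item [B → β . c γ] (dot before a terminal).

Augment with E' → E and build the canonical LR(0) collection (I0 = CLOSURE({[E' → . E]}), then GOTO on every symbol after a dot until no new states appear). It has 14 states:
  I0: { [E → . n B], [E' → . E] }  — shift
  I1: { [E' → E .] }  — accept
  I2: { [B → . num F], [E → n . B] }  — shift
  I3: { [E → n B .] }  — reduce
  I4: { [B → . num F], [B → num . F], [F → . P E P], [F → . n], [P → . B d F], [P → . n] }  — shift
  I5: { [P → B . d F] }  — shift
  I6: { [B → num F .] }  — reduce
  I7: { [E → . n B], [F → P . E P] }  — shift
  I8: { [F → n .], [P → n .] }  — 2 reduces
  I9: { [B → . num F], [F → P E . P], [P → . B d F], [P → . n] }  — shift
  I10: { [F → P E P .] }  — reduce
  I11: { [P → n .] }  — reduce
  I12: { [B → . num F], [F → . P E P], [F → . n], [P → . B d F], [P → . n], [P → B d . F] }  — shift
  I13: { [P → B d F .] }  — reduce

No state contains both a complete item and a shift item.

Answer: No shift-reduce conflicts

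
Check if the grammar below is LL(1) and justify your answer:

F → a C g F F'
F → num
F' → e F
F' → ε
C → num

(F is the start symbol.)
A grammar is LL(1) if for each non-terminal N with multiple productions, the predict sets of those productions are pairwise disjoint, where PREDICT(N → α) = (FIRST(α) \ {ε}) ∪ (FOLLOW(N) if α ⇒* ε).

Relevant sets:
  FOLLOW(F') = { $, 'e' }

For F:
  PREDICT(F → a C g F F') = { 'a' }
  PREDICT(F → num) = { 'num' }
For F':
  PREDICT(F' → e F) = { 'e' }
  PREDICT(F' → ε) = { $, 'e' }
C has a single production, so nothing to check there.

Conflict found: Predict set conflict for F': { 'e' }
The grammar is NOT LL(1).

Answer: No. Predict set conflict for F': { 'e' }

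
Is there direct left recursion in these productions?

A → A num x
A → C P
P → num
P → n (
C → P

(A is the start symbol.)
Direct left recursion occurs when N → N α for some non-terminal N (the right-hand side begins with the left-hand side itself).

A → A num x: LEFT RECURSIVE (starts with A)
A → C P: starts with C
P → num: starts with num
P → n (: starts with n
C → P: starts with P

The grammar has direct left recursion on: A.

Answer: Yes, A is left-recursive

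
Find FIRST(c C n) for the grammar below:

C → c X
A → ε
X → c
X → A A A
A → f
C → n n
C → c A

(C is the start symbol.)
To compute FIRST(c C n), process the symbols left to right:
Symbol c is a terminal. Add 'c' and stop.
FIRST(c C n) = { 'c' }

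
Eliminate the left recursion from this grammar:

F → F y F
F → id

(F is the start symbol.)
F → id F'
F' → y F F'
F' → ε

F is directly left-recursive. The standard transformation for
  A → A α₁ | ... | A α_m | β₁ | ... | β_n
is
  A  → β₁ A' | ... | β_n A'
  A' → α₁ A' | ... | α_m A' | ε

F → id becomes F → id F'
F → F y F becomes F' → y F F'
Add F' → ε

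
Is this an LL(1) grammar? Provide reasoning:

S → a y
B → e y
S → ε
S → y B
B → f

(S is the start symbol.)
Relevant sets:
  FOLLOW(S) = { $ }

For S:
  PREDICT(S → a y) = { 'a' }
  PREDICT(S → ε) = { $ }
  PREDICT(S → y B) = { 'y' }
For B:
  PREDICT(B → e y) = { 'e' }
  PREDICT(B → f) = { 'f' }

All predict sets are disjoint. The grammar IS LL(1).

Answer: Yes, the grammar is LL(1).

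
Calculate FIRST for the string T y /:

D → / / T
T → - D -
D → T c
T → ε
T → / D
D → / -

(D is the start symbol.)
{ '-', '/', 'y' }

FIRST sets of the non-terminals involved (from the grammar, by fixed-point iteration):
  FIRST(T) = { '-', '/', ε }

To compute FIRST(T y /), process the symbols left to right:
Symbol T is a non-terminal. Add FIRST(T) \ {ε} = { '-', '/' }
T is nullable (ε ∈ FIRST(T)), continue to the next symbol.
Symbol y is a terminal. Add 'y' and stop.
FIRST(T y /) = { '-', '/', 'y' }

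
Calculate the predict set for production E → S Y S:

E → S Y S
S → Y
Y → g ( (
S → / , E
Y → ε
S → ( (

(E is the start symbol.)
{ $, '(', '/', 'g' }

PREDICT(E → S Y S) = (FIRST(RHS) \ {ε}) ∪ (FOLLOW(E) if ε ∈ FIRST(RHS), i.e. RHS ⇒* ε)
FIRST(S) = { '(', '/', 'g', ε }
FIRST(Y) = { 'g', ε }
FIRST(S Y S) = { '(', '/', 'g', ε }
ε ∈ FIRST(S Y S) (the right-hand side is nullable), so add FOLLOW(E) = { $, '(', '/', 'g' }
PREDICT(E → S Y S) = { $, '(', '/', 'g' }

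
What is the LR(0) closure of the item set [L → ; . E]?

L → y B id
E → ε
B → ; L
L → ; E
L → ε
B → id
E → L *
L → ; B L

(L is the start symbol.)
To compute CLOSURE, for each item [A → α.Bβ] where B is a non-terminal, add [B → .γ] for all productions B → γ; repeat for the newly added items until nothing changes.

Start with: [L → ; . E]
  [L → ; . E] has the dot before E: add [E → .], [E → . L *]
  [E → . L *] has the dot before L: add [L → . y B id], [L → . ; E], [L → .], [L → . ; B L]
No further items can be added.

CLOSURE = { [E → . L *], [E → .], [L → . ; B L], [L → . ; E], [L → . y B id], [L → .], [L → ; . E] }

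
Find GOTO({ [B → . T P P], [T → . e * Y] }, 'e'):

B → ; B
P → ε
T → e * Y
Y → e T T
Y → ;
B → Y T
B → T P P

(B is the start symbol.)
{ [T → e . * Y] }

GOTO(I, 'e') = CLOSURE({ [A → αX.β] : [A → α.Xβ] ∈ I, X = 'e' })

Items with dot before 'e', with the dot advanced:
  [T → . e * Y] → [T → e . * Y]
Closure adds nothing (no advanced item has the dot before a non-terminal).

GOTO = { [T → e . * Y] }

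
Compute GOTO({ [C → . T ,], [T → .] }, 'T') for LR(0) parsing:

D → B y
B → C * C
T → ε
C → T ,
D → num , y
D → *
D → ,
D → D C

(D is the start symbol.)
GOTO(I, 'T') = CLOSURE({ [A → αX.β] : [A → α.Xβ] ∈ I, X = 'T' })

Items with dot before 'T', with the dot advanced:
  [C → . T ,] → [C → T . ,]
Closure adds nothing (no advanced item has the dot before a non-terminal).

GOTO = { [C → T . ,] }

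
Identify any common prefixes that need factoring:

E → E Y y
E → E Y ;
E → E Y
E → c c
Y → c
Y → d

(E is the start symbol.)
Yes, E has productions with common prefix 'E Y'

Left-factoring is needed when two productions for the same non-terminal
share a common prefix on the right-hand side.

Productions for E:
  E → E Y y
  E → E Y ;
  E → E Y
  E → c c
Productions for Y:
  Y → c
  Y → d

Found common prefix 'E Y' in productions for E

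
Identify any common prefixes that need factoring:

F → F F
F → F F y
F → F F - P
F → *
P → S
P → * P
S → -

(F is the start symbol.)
Left-factoring is needed when two productions for the same non-terminal
share a common prefix on the right-hand side.

Productions for F:
  F → F F
  F → F F y
  F → F F - P
  F → *
Productions for P:
  P → S
  P → * P

Found common prefix 'F F' in productions for F

Answer: Yes, F has productions with common prefix 'F F'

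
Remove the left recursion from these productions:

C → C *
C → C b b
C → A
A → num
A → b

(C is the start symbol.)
C → A C'
C' → * C'
C' → b b C'
C' → ε
A → num
A → b

C is directly left-recursive. The standard transformation for
  A → A α₁ | ... | A α_m | β₁ | ... | β_n
is
  A  → β₁ A' | ... | β_n A'
  A' → α₁ A' | ... | α_m A' | ε

C → A becomes C → A C'
C → C * becomes C' → * C'
C → C b b becomes C' → b b C'
Add C' → ε

Productions for other non-terminals are unchanged:
  A → num
  A → b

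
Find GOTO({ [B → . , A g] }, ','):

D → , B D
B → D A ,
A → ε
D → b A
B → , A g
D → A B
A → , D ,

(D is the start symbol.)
GOTO(I, ',') = CLOSURE({ [A → αX.β] : [A → α.Xβ] ∈ I, X = ',' })

Items with dot before ',', with the dot advanced:
  [B → . , A g] → [B → , . A g]
Closure of the advanced items:
  [B → , . A g] has the dot before A: add [A → .], [A → . , D ,]

GOTO = { [A → . , D ,], [A → .], [B → , . A g] }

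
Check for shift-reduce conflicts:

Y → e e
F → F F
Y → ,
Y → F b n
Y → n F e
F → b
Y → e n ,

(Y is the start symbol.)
Augment with Y' → Y and build the canonical LR(0) collection (I0 = CLOSURE({[Y' → . Y]}), then GOTO on every symbol after a dot until no new states appear). It has 15 states:
  I0: { [F → . F F], [F → . b], [Y → . ,], [Y → . F b n], [Y → . e e], [Y → . e n ,], [Y → . n F e], [Y' → . Y] }  — shift
  I1: { [Y → , .] }  — reduce
  I2: { [F → . F F], [F → . b], [F → F . F], [Y → F . b n] }  — shift
  I3: { [Y' → Y .] }  — accept
  I4: { [F → b .] }  — reduce
  I5: { [Y → e . e], [Y → e . n ,] }  — shift
  I6: { [F → . F F], [F → . b], [Y → n . F e] }  — shift
  I7: { [F → . F F], [F → . b], [F → F . F], [Y → n F . e] }  — shift
  I8: { [F → . F F], [F → . b], [F → F . F], [F → F F .] }  — shift, reduce
  I9: { [Y → n F e .] }  — reduce
  I10: { [Y → e e .] }  — reduce
  I11: { [Y → e n . ,] }  — shift
  I12: { [Y → e n , .] }  — reduce
  I13: { [F → b .], [Y → F b . n] }  — shift, reduce
  I14: { [Y → F b n .] }  — reduce

I8 contains reduce item [F → F F .] and shift item [F → . b] — shift-reduce conflict.
I13 contains reduce item [F → b .] and shift item [Y → F b . n] — shift-reduce conflict.

Answer: Yes — I8: [F → F F .] vs [F → . b]; I13: [F → b .] vs [Y → F b . n]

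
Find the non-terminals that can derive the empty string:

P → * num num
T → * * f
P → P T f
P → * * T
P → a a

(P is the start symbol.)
None

There are no ε-productions, so no non-terminal can derive ε.
No non-terminals are nullable.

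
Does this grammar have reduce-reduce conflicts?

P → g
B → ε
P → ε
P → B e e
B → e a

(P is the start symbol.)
Yes — I0: [B → .] vs [P → .]

A reduce-reduce conflict occurs when an LR(0) state has two complete items [A → α .] and [B → β .] — both call for a reduction, and with no lookahead the parser cannot choose between them.

Augment with P' → P and build the canonical LR(0) collection (I0 = CLOSURE({[P' → . P]}), then GOTO on every symbol after a dot until no new states appear). It has 8 states:
  I0: { [B → . e a], [B → .], [P → . B e e], [P → . g], [P → .], [P' → . P] }  — shift, 2 reduces
  I1: { [P → B . e e] }  — shift
  I2: { [P' → P .] }  — accept
  I3: { [B → e . a] }  — shift
  I4: { [P → g .] }  — reduce
  I5: { [B → e a .] }  — reduce
  I6: { [P → B e . e] }  — shift
  I7: { [P → B e e .] }  — reduce

I0 contains complete items [B → .], [P → .] — reduce-reduce conflict.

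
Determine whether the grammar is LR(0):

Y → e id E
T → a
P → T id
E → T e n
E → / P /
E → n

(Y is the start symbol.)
Augment with Y' → Y and build the canonical LR(0) collection (I0 = CLOSURE({[Y' → . Y]}), then GOTO on every symbol after a dot until no new states appear). It has 15 states:
  I0: { [Y → . e id E], [Y' → . Y] }  — shift
  I1: { [Y' → Y .] }  — accept
  I2: { [Y → e . id E] }  — shift
  I3: { [E → . / P /], [E → . T e n], [E → . n], [T → . a], [Y → e id . E] }  — shift
  I4: { [E → / . P /], [P → . T id], [T → . a] }  — shift
  I5: { [Y → e id E .] }  — reduce
  I6: { [E → T . e n] }  — shift
  I7: { [T → a .] }  — reduce
  I8: { [E → n .] }  — reduce
  I9: { [E → T e . n] }  — shift
  I10: { [E → T e n .] }  — reduce
  I11: { [E → / P . /] }  — shift
  I12: { [P → T . id] }  — shift
  I13: { [P → T id .] }  — reduce
  I14: { [E → / P / .] }  — reduce

Every state is either a pure shift/goto state or contains exactly one complete item and nothing to shift — no conflicts. The grammar is LR(0).

Answer: Yes, the grammar is LR(0)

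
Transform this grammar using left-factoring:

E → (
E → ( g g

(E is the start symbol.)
Left-factoring transforms A → αβ₁ | αβ₂ into A → αA' and A' → β₁ | β₂
(α is the longest common prefix among the alternatives). Repeat until
no nonterminal has two alternatives with a common prefix.

Round 1: E has alternatives sharing prefix '('. Introduce E': E → ( E'
  Add: E' → ε
  Add: E' → g g

No remaining common prefixes — done.

Resulting grammar:
E → ( E'
E' → ε
E' → g g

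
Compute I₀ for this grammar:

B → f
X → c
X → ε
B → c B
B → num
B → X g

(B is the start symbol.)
{ [B → . X g], [B → . c B], [B → . f], [B → . num], [B' → . B], [X → . c], [X → .] }

First, augment the grammar with B' → B
I₀ = CLOSURE({ [B' → . B] }):
  [B' → . B] has the dot before B: add [B → . f], [B → . c B], [B → . num], [B → . X g]
  [B → . X g] has the dot before X: add [X → . c], [X → .]
No further items can be added.

I₀ = { [B → . X g], [B → . c B], [B → . f], [B → . num], [B' → . B], [X → . c], [X → .] }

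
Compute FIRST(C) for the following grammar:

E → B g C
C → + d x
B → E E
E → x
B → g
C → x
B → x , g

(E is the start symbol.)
{ '+', 'x' }

To compute FIRST(C), examine every production with C on the left-hand side, reading each right-hand side left to right until a non-nullable symbol is reached.

From C → + d x:
  - '+' is a terminal: add '+' and stop
From C → x:
  - x is a terminal: add 'x' and stop

Collecting: FIRST(C) = { '+', 'x' }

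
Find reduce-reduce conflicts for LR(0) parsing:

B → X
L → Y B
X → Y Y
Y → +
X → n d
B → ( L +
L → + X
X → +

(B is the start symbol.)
Yes — I2: [X → + .] vs [Y → + .]

A reduce-reduce conflict occurs when an LR(0) state has two complete items [A → α .] and [B → β .] — both call for a reduction, and with no lookahead the parser cannot choose between them.

Augment with B' → B and build the canonical LR(0) collection (I0 = CLOSURE({[B' → . B]}), then GOTO on every symbol after a dot until no new states appear). It has 16 states:
  I0: { [B → . ( L +], [B → . X], [B' → . B], [X → . +], [X → . Y Y], [X → . n d], [Y → . +] }  — shift
  I1: { [B → ( . L +], [L → . + X], [L → . Y B], [Y → . +] }  — shift
  I2: { [X → + .], [Y → + .] }  — 2 reduces
  I3: { [B' → B .] }  — accept
  I4: { [B → X .] }  — reduce
  I5: { [X → Y . Y], [Y → . +] }  — shift
  I6: { [X → n . d] }  — shift
  I7: { [X → n d .] }  — reduce
  I8: { [Y → + .] }  — reduce
  I9: { [X → Y Y .] }  — reduce
  I10: { [L → + . X], [X → . +], [X → . Y Y], [X → . n d], [Y → + .], [Y → . +] }  — shift, reduce
  I11: { [B → ( L . +] }  — shift
  I12: { [B → . ( L +], [B → . X], [L → Y . B], [X → . +], [X → . Y Y], [X → . n d], [Y → . +] }  — shift
  I13: { [L → Y B .] }  — reduce
  I14: { [B → ( L + .] }  — reduce
  I15: { [L → + X .] }  — reduce

I2 contains complete items [X → + .], [Y → + .] — reduce-reduce conflict.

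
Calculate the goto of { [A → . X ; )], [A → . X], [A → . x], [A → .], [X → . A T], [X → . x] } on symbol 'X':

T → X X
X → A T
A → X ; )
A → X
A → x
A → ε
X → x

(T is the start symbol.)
GOTO(I, 'X') = CLOSURE({ [A → αX.β] : [A → α.Xβ] ∈ I, X = 'X' })

Items with dot before 'X', with the dot advanced:
  [A → . X] → [A → X .]
  [A → . X ; )] → [A → X . ; )]
Closure adds nothing (no advanced item has the dot before a non-terminal).

GOTO = { [A → X . ; )], [A → X .] }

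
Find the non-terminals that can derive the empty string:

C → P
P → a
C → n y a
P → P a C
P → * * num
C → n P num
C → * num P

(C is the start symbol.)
None

There are no ε-productions, so no non-terminal can derive ε.
No non-terminals are nullable.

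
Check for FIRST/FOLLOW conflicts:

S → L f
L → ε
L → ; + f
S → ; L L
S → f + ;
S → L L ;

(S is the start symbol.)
A FIRST/FOLLOW conflict occurs when a non-terminal N has a nullable alternative N → β (β ⇒* ε) and another alternative N → α with FIRST(α) ∩ FOLLOW(N) ≠ ∅: on such a lookahead the parser cannot decide between expanding α and letting N vanish via β.

Nullable non-terminals: L.

L: nullable alternative(s) L → ε; FOLLOW(L) = { $, ';', 'f' }
  L → ε: FIRST \ {ε} = { } — this is the only nullable alternative, skip
  L → ; + f: FIRST \ {ε} = { ';' } — overlaps FOLLOW(L) on { ';' }: CONFLICT

S has no nullable alternative, so no FIRST/FOLLOW check is needed there.

So the grammar has 1 FIRST/FOLLOW conflict (marked CONFLICT above).

Answer: Yes. L → ';' '+' f with FOLLOW(L) on { ';' }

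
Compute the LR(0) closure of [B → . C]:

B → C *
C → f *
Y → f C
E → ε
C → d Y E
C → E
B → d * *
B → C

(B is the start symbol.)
Start with: [B → . C]
  [B → . C] has the dot before C: add [C → . f *], [C → . d Y E], [C → . E]
  [C → . E] has the dot before E: add [E → .]
No further items can be added.

CLOSURE = { [B → . C], [C → . E], [C → . d Y E], [C → . f *], [E → .] }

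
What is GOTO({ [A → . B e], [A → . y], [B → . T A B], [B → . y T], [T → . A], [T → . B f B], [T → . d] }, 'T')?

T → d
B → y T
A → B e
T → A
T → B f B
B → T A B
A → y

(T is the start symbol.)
GOTO(I, 'T') = CLOSURE({ [A → αX.β] : [A → α.Xβ] ∈ I, X = 'T' })

Items with dot before 'T', with the dot advanced:
  [B → . T A B] → [B → T . A B]
Closure of the advanced items:
  [B → T . A B] has the dot before A: add [A → . B e], [A → . y]
  [A → . B e] has the dot before B: add [B → . y T], [B → . T A B]
  [B → . T A B] has the dot before T: add [T → . d], [T → . A], [T → . B f B]

GOTO = { [A → . B e], [A → . y], [B → . T A B], [B → . y T], [B → T . A B], [T → . A], [T → . B f B], [T → . d] }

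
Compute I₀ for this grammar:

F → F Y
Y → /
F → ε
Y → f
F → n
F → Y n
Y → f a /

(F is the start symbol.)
{ [F → . F Y], [F → . Y n], [F → . n], [F → .], [F' → . F], [Y → . /], [Y → . f a /], [Y → . f] }

First, augment the grammar with F' → F
I₀ = CLOSURE({ [F' → . F] }):
  [F' → . F] has the dot before F: add [F → . F Y], [F → .], [F → . n], [F → . Y n]
  [F → . Y n] has the dot before Y: add [Y → . /], [Y → . f], [Y → . f a /]
No further items can be added.

I₀ = { [F → . F Y], [F → . Y n], [F → . n], [F → .], [F' → . F], [Y → . /], [Y → . f a /], [Y → . f] }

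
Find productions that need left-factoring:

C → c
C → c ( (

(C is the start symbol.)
Left-factoring is needed when two productions for the same non-terminal
share a common prefix on the right-hand side.

Productions for C:
  C → c
  C → c ( (

Found common prefix 'c' in productions for C

Answer: Yes, C has productions with common prefix 'c'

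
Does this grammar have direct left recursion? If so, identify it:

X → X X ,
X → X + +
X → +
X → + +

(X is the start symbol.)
Yes, X is left-recursive

Direct left recursion occurs when N → N α for some non-terminal N (the right-hand side begins with the left-hand side itself).

X → X X ,: LEFT RECURSIVE (starts with X)
X → X + +: LEFT RECURSIVE (starts with X)
X → +: starts with '+'
X → + +: starts with '+'

The grammar has direct left recursion on: X.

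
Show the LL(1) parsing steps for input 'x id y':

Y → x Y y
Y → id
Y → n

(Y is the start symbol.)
LL(1) parsing maintains a stack (initially the start symbol over $) and the input. At each step: if the stack top is a terminal, match it against the current input token; if it is a non-terminal N, replace it with the RHS of M[N, lookahead] (the unique production whose predict set contains the lookahead).

Stack is shown with the top on the left.

Stack    Input     Action
-------------------------
Y $      x id y $  output Y → x Y y
x Y y $  x id y $  match 'x'
Y y $    id y $    output Y → id
id y $   id y $    match 'id'
y $      y $       match 'y'
$        $         accept

The string is accepted.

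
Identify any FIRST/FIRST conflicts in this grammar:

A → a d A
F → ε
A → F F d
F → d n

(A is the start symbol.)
A FIRST/FIRST conflict occurs when two productions N → α and N → β for the same non-terminal have FIRST(α) ∩ FIRST(β) ≠ ∅ (with ε ∈ FIRST of a nullable right-hand side, so two nullable alternatives also conflict).

FIRST sets of the non-terminals at (or reachable through a nullable prefix from) the front of some alternative:
  FIRST(F) = { 'd', ε }

Productions for A:
  A → a d A: FIRST = { 'a' }
  A → F F d: FIRST = { 'd' }
Productions for F:
  F → ε: FIRST = { ε }
  F → d n: FIRST = { 'd' }

All alternatives of each non-terminal have pairwise disjoint FIRST sets.

Answer: No FIRST/FIRST conflicts.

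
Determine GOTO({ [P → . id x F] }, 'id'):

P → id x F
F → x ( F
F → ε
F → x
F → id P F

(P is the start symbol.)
GOTO(I, 'id') = CLOSURE({ [A → αX.β] : [A → α.Xβ] ∈ I, X = 'id' })

Items with dot before 'id', with the dot advanced:
  [P → . id x F] → [P → id . x F]
Closure adds nothing (no advanced item has the dot before a non-terminal).

GOTO = { [P → id . x F] }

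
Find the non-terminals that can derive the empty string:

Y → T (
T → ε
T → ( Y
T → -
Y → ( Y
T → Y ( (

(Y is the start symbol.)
ε-productions: T → ε
So T is immediately nullable.
No further non-terminal can be added: every production for the remaining non-terminals contains a terminal or a non-nullable non-terminal.
Nullable = { 'T' }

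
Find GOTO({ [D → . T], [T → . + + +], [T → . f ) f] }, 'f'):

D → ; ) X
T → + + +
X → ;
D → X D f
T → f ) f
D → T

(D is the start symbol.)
GOTO(I, 'f') = CLOSURE({ [A → αX.β] : [A → α.Xβ] ∈ I, X = 'f' })

Items with dot before 'f', with the dot advanced:
  [T → . f ) f] → [T → f . ) f]
Closure adds nothing (no advanced item has the dot before a non-terminal).

GOTO = { [T → f . ) f] }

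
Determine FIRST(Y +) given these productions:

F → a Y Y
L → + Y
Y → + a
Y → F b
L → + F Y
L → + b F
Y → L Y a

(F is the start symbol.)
FIRST sets of the non-terminals involved (from the grammar, by fixed-point iteration):
  FIRST(Y) = { '+', 'a' }

To compute FIRST(Y +), process the symbols left to right:
Symbol Y is a non-terminal. Add FIRST(Y) \ {ε} = { '+', 'a' }
Y is not nullable (ε ∉ FIRST(Y)), so stop here.
FIRST(Y +) = { '+', 'a' }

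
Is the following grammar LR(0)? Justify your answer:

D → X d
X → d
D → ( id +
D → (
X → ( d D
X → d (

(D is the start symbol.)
A grammar is LR(0) if no state in the canonical LR(0) collection has:
  - both a shift item (dot before a terminal) and a complete item (shift-reduce conflict), or
  - two or more complete items (reduce-reduce conflict; the accept item [D' → D .] counts as a complete item here).

Augment with D' → D and build the canonical LR(0) collection (I0 = CLOSURE({[D' → . D]}), then GOTO on every symbol after a dot until no new states appear). It has 11 states:
  I0: { [D → . ( id +], [D → . (], [D → . X d], [D' → . D], [X → . ( d D], [X → . d (], [X → . d] }  — shift
  I1: { [D → ( . id +], [D → ( .], [X → ( . d D] }  — shift, reduce
  I2: { [D' → D .] }  — accept
  I3: { [D → X . d] }  — shift
  I4: { [X → d . (], [X → d .] }  — shift, reduce
  I5: { [X → d ( .] }  — reduce
  I6: { [D → X d .] }  — reduce
  I7: { [D → . ( id +], [D → . (], [D → . X d], [X → ( d . D], [X → . ( d D], [X → . d (], [X → . d] }  — shift
  I8: { [D → ( id . +] }  — shift
  I9: { [D → ( id + .] }  — reduce
  I10: { [X → ( d D .] }  — reduce

Conflict in state I1:
  Shift-reduce conflict between [D → ( .] and [D → ( . id +]
So the grammar is NOT LR(0).

Answer: No. Shift-reduce conflict between [D → ( .] and [D → ( . id +]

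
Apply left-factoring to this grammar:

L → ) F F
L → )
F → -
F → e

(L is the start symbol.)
L → ) L'
L' → F F
L' → ε
F → -
F → e

Left-factoring transforms A → αβ₁ | αβ₂ into A → αA' and A' → β₁ | β₂
(α is the longest common prefix among the alternatives). Repeat until
no nonterminal has two alternatives with a common prefix.

Round 1: L has alternatives sharing prefix ')'. Introduce L': L → ) L'
  Add: L' → F F
  Add: L' → ε

No remaining common prefixes — done.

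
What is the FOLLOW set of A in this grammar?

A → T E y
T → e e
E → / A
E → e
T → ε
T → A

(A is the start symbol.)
{ $, '/', 'e', 'y' }

To compute FOLLOW(A), find every occurrence of A on a right-hand side N → α A β: add FIRST(β) \ {ε}, and if β is empty or nullable also add FOLLOW(N). Iterate to a fixed point.

A is the start symbol, so $ ∈ FOLLOW(A).
In E → / A: A is at the end, add FOLLOW(E)
In T → A: A is at the end, add FOLLOW(T)

The FOLLOW sets referred to above (computed the same way, to a fixed point):
  FOLLOW(E) = { 'y' }
  FOLLOW(T) = { '/', 'e' }

Taking the union: FOLLOW(A) = { $, '/', 'e', 'y' }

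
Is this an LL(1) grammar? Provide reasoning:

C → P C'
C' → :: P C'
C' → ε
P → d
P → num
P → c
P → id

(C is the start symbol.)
Yes, the grammar is LL(1).

A grammar is LL(1) if for each non-terminal N with multiple productions, the predict sets of those productions are pairwise disjoint, where PREDICT(N → α) = (FIRST(α) \ {ε}) ∪ (FOLLOW(N) if α ⇒* ε).

Relevant sets:
  FOLLOW(C') = { $ }

For C':
  PREDICT(C' → :: P C') = { '::' }
  PREDICT(C' → ε) = { $ }
For P:
  PREDICT(P → d) = { 'd' }
  PREDICT(P → num) = { 'num' }
  PREDICT(P → c) = { 'c' }
  PREDICT(P → id) = { 'id' }
C has a single production, so nothing to check there.

All predict sets are disjoint. The grammar IS LL(1).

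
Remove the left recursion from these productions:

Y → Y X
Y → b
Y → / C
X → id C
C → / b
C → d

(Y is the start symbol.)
Y → b Y'
Y → / C Y'
Y' → X Y'
Y' → ε
X → id C
C → / b
C → d

Y is directly left-recursive. The standard transformation for
  A → A α₁ | ... | A α_m | β₁ | ... | β_n
is
  A  → β₁ A' | ... | β_n A'
  A' → α₁ A' | ... | α_m A' | ε

Y → b becomes Y → b Y'
Y → / C becomes Y → / C Y'
Y → Y X becomes Y' → X Y'
Add Y' → ε

Productions for other non-terminals are unchanged:
  X → id C
  C → / b
  C → d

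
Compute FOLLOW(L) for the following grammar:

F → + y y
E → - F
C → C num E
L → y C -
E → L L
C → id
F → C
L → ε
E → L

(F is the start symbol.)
{ $, '-', 'num', 'y' }

To compute FOLLOW(L), find every occurrence of L on a right-hand side N → α L β: add FIRST(β) \ {ε}, and if β is empty or nullable also add FOLLOW(N). Iterate to a fixed point.

In E → L L: L is followed by L, add FIRST(L) \ {ε} = { 'y' }
  L is nullable, so also add FOLLOW(E)
In E → L L: L is at the end, add FOLLOW(E)
In E → L: L is at the end, add FOLLOW(E)

The FOLLOW sets referred to above (computed the same way, to a fixed point):
  FOLLOW(E) = { $, '-', 'num' }

Taking the union: FOLLOW(L) = { $, '-', 'num', 'y' }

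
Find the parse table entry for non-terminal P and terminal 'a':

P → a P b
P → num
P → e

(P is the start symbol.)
To find M[P, 'a'], we find productions for P where 'a' is in the predict set (PREDICT(N → α) = (FIRST(α) \ {ε}) ∪ (FOLLOW(N) if α ⇒* ε)).

P → a P b: PREDICT = { 'a' }
  'a' is in predict set, so this production goes in M[P, 'a']
P → num: PREDICT = { 'num' }
P → e: PREDICT = { 'e' }

M[P, 'a'] = P → a P b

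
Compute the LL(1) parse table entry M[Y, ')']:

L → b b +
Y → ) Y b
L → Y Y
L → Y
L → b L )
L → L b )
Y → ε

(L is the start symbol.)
To find M[Y, ')'], we find productions for Y where ')' is in the predict set (PREDICT(N → α) = (FIRST(α) \ {ε}) ∪ (FOLLOW(N) if α ⇒* ε)).

Relevant sets:
  FOLLOW(Y) = { $, ')', 'b' }

Y → ) Y b: PREDICT = { ')' }
  ')' is in predict set, so this production goes in M[Y, ')']
Y → ε: PREDICT = { $, ')', 'b' }
  ')' is in predict set, so this production goes in M[Y, ')']

M[Y, ')'] = Y → ) Y b, Y → ε  (a multiply-defined cell — the grammar is not LL(1))

Answer: Y → ) Y b, Y → ε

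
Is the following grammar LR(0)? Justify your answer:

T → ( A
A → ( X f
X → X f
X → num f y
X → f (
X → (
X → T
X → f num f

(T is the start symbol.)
Augment with T' → T and build the canonical LR(0) collection (I0 = CLOSURE({[T' → . T]}), then GOTO on every symbol after a dot until no new states appear). It has 16 states:
  I0: { [T → . ( A], [T' → . T] }  — shift
  I1: { [A → . ( X f], [T → ( . A] }  — shift
  I2: { [T' → T .] }  — accept
  I3: { [A → ( . X f], [T → . ( A], [X → . (], [X → . T], [X → . X f], [X → . f (], [X → . f num f], [X → . num f y] }  — shift
  I4: { [T → ( A .] }  — reduce
  I5: { [A → . ( X f], [T → ( . A], [X → ( .] }  — shift, reduce
  I6: { [X → T .] }  — reduce
  I7: { [A → ( X . f], [X → X . f] }  — shift
  I8: { [X → f . (], [X → f . num f] }  — shift
  I9: { [X → num . f y] }  — shift
  I10: { [X → num f . y] }  — shift
  I11: { [X → num f y .] }  — reduce
  I12: { [X → f ( .] }  — reduce
  I13: { [X → f num . f] }  — shift
  I14: { [X → f num f .] }  — reduce
  I15: { [A → ( X f .], [X → X f .] }  — 2 reduces

Conflict in state I5:
  Shift-reduce conflict between [X → ( .] and [A → . ( X f]
So the grammar is NOT LR(0).

Answer: No. Shift-reduce conflict between [X → ( .] and [A → . ( X f]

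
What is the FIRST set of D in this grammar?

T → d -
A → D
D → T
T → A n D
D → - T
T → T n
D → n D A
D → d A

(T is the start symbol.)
{ '-', 'd', 'n' }

FIRST sets of the other non-terminals involved (by the same procedure, iterated to a fixed point):
  FIRST(T) = { '-', 'd', 'n' }

From D → T:
  - T is a non-terminal: add FIRST(T) \ {ε} = { '-', 'd', 'n' }
    T is not nullable, so stop
From D → - T:
  - '-' is a terminal: add '-' and stop
From D → n D A:
  - n is a terminal: add 'n' and stop
From D → d A:
  - d is a terminal: add 'd' and stop

Collecting: FIRST(D) = { '-', 'd', 'n' }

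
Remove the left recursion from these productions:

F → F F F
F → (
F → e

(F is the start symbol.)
F is directly left-recursive. The standard transformation for
  A → A α₁ | ... | A α_m | β₁ | ... | β_n
is
  A  → β₁ A' | ... | β_n A'
  A' → α₁ A' | ... | α_m A' | ε

F → ( becomes F → ( F'
F → e becomes F → e F'
F → F F F becomes F' → F F F'
Add F' → ε

Resulting grammar:
F → ( F'
F → e F'
F' → F F F'
F' → ε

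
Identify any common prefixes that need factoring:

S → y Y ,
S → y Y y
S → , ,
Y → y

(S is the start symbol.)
Yes, S has productions with common prefix 'y Y'

Left-factoring is needed when two productions for the same non-terminal
share a common prefix on the right-hand side.

Productions for S:
  S → y Y ,
  S → y Y y
  S → , ,

Found common prefix 'y Y' in productions for S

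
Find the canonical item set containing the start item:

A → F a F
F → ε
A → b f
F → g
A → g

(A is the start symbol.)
{ [A → . F a F], [A → . b f], [A → . g], [A' → . A], [F → . g], [F → .] }

First, augment the grammar with A' → A
I₀ = CLOSURE({ [A' → . A] }):
  [A' → . A] has the dot before A: add [A → . F a F], [A → . b f], [A → . g]
  [A → . F a F] has the dot before F: add [F → .], [F → . g]
No further items can be added.

I₀ = { [A → . F a F], [A → . b f], [A → . g], [A' → . A], [F → . g], [F → .] }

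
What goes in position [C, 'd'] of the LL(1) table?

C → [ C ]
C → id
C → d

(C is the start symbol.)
To find M[C, 'd'], we find productions for C where 'd' is in the predict set (PREDICT(N → α) = (FIRST(α) \ {ε}) ∪ (FOLLOW(N) if α ⇒* ε)).

C → [ C ]: PREDICT = { '[' }
C → id: PREDICT = { 'id' }
C → d: PREDICT = { 'd' }
  'd' is in predict set, so this production goes in M[C, 'd']

M[C, 'd'] = C → d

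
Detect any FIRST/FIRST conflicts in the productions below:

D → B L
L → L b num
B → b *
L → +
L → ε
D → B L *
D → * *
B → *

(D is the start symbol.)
Yes. D → B L / D → B L '*' on { '*', 'b' }; D → B L / D → '*' '*' on { '*' }; D → B L '*' / D → '*' '*' on { '*' }; L → L b num / L → '+' on { '+' }

A FIRST/FIRST conflict occurs when two productions N → α and N → β for the same non-terminal have FIRST(α) ∩ FIRST(β) ≠ ∅ (with ε ∈ FIRST of a nullable right-hand side, so two nullable alternatives also conflict).

FIRST sets of the non-terminals at (or reachable through a nullable prefix from) the front of some alternative:
  FIRST(B) = { '*', 'b' }
  FIRST(L) = { '+', 'b', ε }

Productions for D:
  D → B L: FIRST = { '*', 'b' }
  D → B L *: FIRST = { '*', 'b' }
  D → * *: FIRST = { '*' }
Productions for L:
  L → L b num: FIRST = { '+', 'b' }
  L → +: FIRST = { '+' }
  L → ε: FIRST = { ε }
Productions for B:
  B → b *: FIRST = { 'b' }
  B → *: FIRST = { '*' }

Conflict for D: D → B L and D → B L *
  Overlap: { '*', 'b' }
Conflict for D: D → B L and D → * *
  Overlap: { '*' }
Conflict for D: D → B L * and D → * *
  Overlap: { '*' }
Conflict for L: L → L b num and L → +
  Overlap: { '+' }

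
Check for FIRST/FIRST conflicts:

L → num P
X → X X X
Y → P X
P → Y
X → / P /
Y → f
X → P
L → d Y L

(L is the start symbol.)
A FIRST/FIRST conflict occurs when two productions N → α and N → β for the same non-terminal have FIRST(α) ∩ FIRST(β) ≠ ∅ (with ε ∈ FIRST of a nullable right-hand side, so two nullable alternatives also conflict).

FIRST sets of the non-terminals at (or reachable through a nullable prefix from) the front of some alternative:
  FIRST(X) = { '/', 'f' }
  FIRST(P) = { 'f' }

Productions for L:
  L → num P: FIRST = { 'num' }
  L → d Y L: FIRST = { 'd' }
Productions for X:
  X → X X X: FIRST = { '/', 'f' }
  X → / P /: FIRST = { '/' }
  X → P: FIRST = { 'f' }
Productions for Y:
  Y → P X: FIRST = { 'f' }
  Y → f: FIRST = { 'f' }
P has only one production, so no FIRST/FIRST conflict is possible there.

Conflict for X: X → X X X and X → / P /
  Overlap: { '/' }
Conflict for X: X → X X X and X → P
  Overlap: { 'f' }
Conflict for Y: Y → P X and Y → f
  Overlap: { 'f' }

Answer: Yes. X → X X X / X → '/' P '/' on { '/' }; X → X X X / X → P on { 'f' }; Y → P X / Y → f on { 'f' }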